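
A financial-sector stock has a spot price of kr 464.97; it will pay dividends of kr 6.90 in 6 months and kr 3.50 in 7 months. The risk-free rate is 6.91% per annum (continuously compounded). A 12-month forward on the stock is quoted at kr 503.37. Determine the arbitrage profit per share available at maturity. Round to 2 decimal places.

PV(dividends) I = 6.90·e^(−0.0691·6/12) + 3.50·e^(−0.0691·7/12) = 10.0274
Fair forward F* = (S − I)·e^(rT) = (464.97 − 10.0274)·e^0.069100 = 454.9426 × 1.071543 = 487.4906
Market kr 503.37 > fair 487.4906: forward overpriced → cash-and-carry (borrow at r, buy the stock and collect the dividends, short the forward).
Profit at T = |F_mkt − F*| = |503.37 − 487.4906| = kr 15.88 per share

kr 15.88 per share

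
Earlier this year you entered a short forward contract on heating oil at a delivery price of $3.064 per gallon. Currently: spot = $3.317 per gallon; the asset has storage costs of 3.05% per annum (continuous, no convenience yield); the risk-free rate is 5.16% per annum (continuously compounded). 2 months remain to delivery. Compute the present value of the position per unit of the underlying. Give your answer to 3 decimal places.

-$0.296 per gallon

Current fair forward for the remaining 2 months: F = S·e^((r + u)·T), (r + u) = 0.0516 + 0.0305 = 0.0821
F = 3.317 · e^(0.0821 × 2/12) = 3.317 × 1.013777 = 3.3627
Value of long forward = (F − K)·e^(−rT) = (3.3627 − 3.064) · e^(−0.0516·2/12)
= 0.2987 × 0.991437 = 0.296
Short position value = −(long value) = -$0.296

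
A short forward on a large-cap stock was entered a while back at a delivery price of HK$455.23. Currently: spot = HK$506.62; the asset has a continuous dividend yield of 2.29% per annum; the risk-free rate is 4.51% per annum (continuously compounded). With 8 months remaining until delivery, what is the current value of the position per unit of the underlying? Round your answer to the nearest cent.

Current fair forward for the remaining 8 months: F = S·e^((r − q)·T), (r − q) = 0.0451 − 0.0229 = 0.0222
F = 506.62 · e^(0.0222 × 8/12) = 506.62 × 1.014910 = 514.1737
Value of long forward = (F − K)·e^(−rT) = (514.1737 − 455.23) · e^(−0.0451·8/12)
= 58.9437 × 0.970381 = 57.20
Short position value = −(long value) = -HK$57.20

-HK$57.20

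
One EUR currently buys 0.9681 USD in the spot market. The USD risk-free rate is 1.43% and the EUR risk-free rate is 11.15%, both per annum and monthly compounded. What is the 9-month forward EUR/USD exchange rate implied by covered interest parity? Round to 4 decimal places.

By covered interest parity, F = S · (1+r_USD/12)^(12T) / (1+r_EUR/12)^(12T)
= 0.9681 × 1.010776 / 1.086801 = 0.9681 × 0.930047
F = 0.9004 USD per EUR

0.9004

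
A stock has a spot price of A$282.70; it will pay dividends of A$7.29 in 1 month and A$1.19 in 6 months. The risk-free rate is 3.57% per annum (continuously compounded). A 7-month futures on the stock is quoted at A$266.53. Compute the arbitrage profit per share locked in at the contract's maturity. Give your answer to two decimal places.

PV(dividends) I = 7.29·e^(−0.0357·1/12) + 1.19·e^(−0.0357·6/12) = 8.4373
Fair futures F* = (S − I)·e^(rT) = (282.70 − 8.4373)·e^0.020825 = 274.2627 × 1.021043 = 280.0340
Market A$266.53 < fair 280.0340: forward underpriced → reverse cash-and-carry (short the stock, invest proceeds at r, pay the dividends, go long the forward).
Profit at T = |F_mkt − F*| = |266.53 − 280.0340| = A$13.50 per share

A$13.50 per share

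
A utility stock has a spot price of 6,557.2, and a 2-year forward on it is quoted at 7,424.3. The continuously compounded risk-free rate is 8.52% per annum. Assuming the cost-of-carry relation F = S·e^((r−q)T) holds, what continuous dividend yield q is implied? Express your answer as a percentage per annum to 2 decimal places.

From F = S·e^((r−q)T): (r − q) = ln(F/S)/T
ln(7424.3/6557.2) = ln(1.132236) = 0.124194
(r − q) = 0.124194 / (2) = 0.062097
q = r − ln(F/S)/T = 0.0852 − 0.062097 = 0.023103
q = 2.31%

2.31%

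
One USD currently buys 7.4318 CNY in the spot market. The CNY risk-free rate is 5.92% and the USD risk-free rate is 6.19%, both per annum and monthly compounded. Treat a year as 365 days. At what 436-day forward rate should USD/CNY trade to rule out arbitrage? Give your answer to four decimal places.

7.4080

By covered interest parity, F = S · (1+r_CNY/12)^(12T) / (1+r_USD/12)^(12T)
= 7.4318 × 1.073089 / 1.076538 = 7.4318 × 0.996796
F = 7.4080 CNY per USD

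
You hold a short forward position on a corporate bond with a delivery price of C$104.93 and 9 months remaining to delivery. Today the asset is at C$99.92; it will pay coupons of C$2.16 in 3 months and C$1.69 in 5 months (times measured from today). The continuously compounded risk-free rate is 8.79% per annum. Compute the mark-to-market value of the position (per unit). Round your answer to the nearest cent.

C$2.06

PV(remaining coupons) I = 2.16·e^(−0.0879·3/12) + 1.69·e^(−0.0879·5/12) = 3.7423
Current forward F = (S − I)·e^(rT) = (99.92 − 3.7423)·e^(0.0879·9/12) = 96.1777 × 1.068147 = 102.7319
Value (long) = (F − K)·e^(−rT) = (102.7319 − 104.93) × 0.936201 = -2.0579
Short position value = −(long value) = C$2.06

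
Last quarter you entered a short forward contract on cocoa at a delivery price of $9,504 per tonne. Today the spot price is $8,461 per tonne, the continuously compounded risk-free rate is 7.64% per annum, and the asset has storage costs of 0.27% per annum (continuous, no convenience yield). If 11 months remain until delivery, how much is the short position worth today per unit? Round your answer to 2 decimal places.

$379.21 per tonne

Current fair forward for the remaining 11 months: F = S·e^((r + u)·T), (r + u) = 0.0764 + 0.0027 = 0.0791
F = 8461 · e^(0.0791 × 11/12) = 8461 × 1.07520177 = 9097.2822
Value of long forward = (F − K)·e^(−rT) = (9097.2822 − 9504) · e^(−0.0764·11/12)
= -406.7178 × 0.93236274 = -379.21
Short position value = −(long value) = $379.21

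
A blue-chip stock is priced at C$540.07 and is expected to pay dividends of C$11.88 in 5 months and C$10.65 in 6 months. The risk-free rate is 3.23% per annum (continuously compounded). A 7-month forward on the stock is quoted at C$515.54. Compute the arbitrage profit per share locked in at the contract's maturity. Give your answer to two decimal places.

PV(dividends) I = 11.88·e^(−0.0323·5/12) + 10.65·e^(−0.0323·6/12) = 22.2006
Fair forward F* = (S − I)·e^(rT) = (540.07 − 22.2006)·e^0.018842 = 517.8694 × 1.019021 = 527.7198
Market C$515.54 < fair 527.7198: forward underpriced → reverse cash-and-carry (short the stock, invest proceeds at r, pay the dividends, go long the forward).
Profit at T = |F_mkt − F*| = |515.54 − 527.7198| = C$12.18 per share

C$12.18 per share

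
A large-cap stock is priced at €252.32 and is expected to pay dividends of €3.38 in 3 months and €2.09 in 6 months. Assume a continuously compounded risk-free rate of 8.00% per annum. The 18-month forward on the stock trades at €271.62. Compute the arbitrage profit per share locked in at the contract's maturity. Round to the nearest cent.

€6.87 per share

PV(dividends) I = 3.38·e^(−0.0800·3/12) + 2.09·e^(−0.0800·6/12) = 5.3211
Fair forward F* = (S − I)·e^(rT) = (252.32 − 5.3211)·e^0.120000 = 246.9989 × 1.127497 = 278.4905
Market €271.62 < fair 278.4905: forward underpriced → reverse cash-and-carry (short the stock, invest proceeds at r, pay the dividends, go long the forward).
Profit at T = |F_mkt − F*| = |271.62 − 278.4905| = €6.87 per share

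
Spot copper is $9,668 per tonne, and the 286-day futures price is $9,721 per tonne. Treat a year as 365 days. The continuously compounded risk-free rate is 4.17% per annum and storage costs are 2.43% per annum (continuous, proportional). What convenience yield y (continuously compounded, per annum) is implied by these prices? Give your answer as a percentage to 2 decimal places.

F = S·e^((r+u−y)T) ⇒ (r+u−y) = ln(F/S)/T
ln(9721/9668) = 0.005467; /T ⇒ 0.006977
y = r + u − ln(F/S)/T = 0.0417 + 0.0243 − 0.006977 = 0.059023
y = 5.90%

5.90%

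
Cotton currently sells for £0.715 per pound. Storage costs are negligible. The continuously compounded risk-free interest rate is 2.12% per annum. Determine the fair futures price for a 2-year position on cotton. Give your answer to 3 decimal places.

F = S·e^(rT) = 0.715 · e^(0.0212 × 2) = 0.715 · e^0.042400
= 0.715 × 1.043312 = £0.746 per pound

£0.746 per pound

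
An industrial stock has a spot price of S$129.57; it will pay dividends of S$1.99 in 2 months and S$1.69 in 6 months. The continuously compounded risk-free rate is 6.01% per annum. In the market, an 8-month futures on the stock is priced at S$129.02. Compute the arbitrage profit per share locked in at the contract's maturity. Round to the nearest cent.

S$2.09 per share

PV(dividends) I = 1.99·e^(−0.0601·2/12) + 1.69·e^(−0.0601·6/12) = 3.6101
Fair futures F* = (S − I)·e^(rT) = (129.57 − 3.6101)·e^0.040067 = 125.9599 × 1.040881 = 131.1093
Market S$129.02 < fair 131.1093: forward underpriced → reverse cash-and-carry (short the stock, invest proceeds at r, pay the dividends, go long the forward).
Profit at T = |F_mkt − F*| = |129.02 − 131.1093| = S$2.09 per share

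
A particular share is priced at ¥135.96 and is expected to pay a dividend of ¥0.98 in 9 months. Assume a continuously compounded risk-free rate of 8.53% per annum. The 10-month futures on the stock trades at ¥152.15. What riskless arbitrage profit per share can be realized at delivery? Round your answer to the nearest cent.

¥7.16 per share

PV(dividends) I = 0.98·e^(−0.0853·9/12) = 0.9193
Fair futures F* = (S − I)·e^(rT) = (135.96 − 0.9193)·e^0.071083 = 135.0407 × 1.073670 = 144.9891
Market ¥152.15 > fair 144.9891: forward overpriced → cash-and-carry (borrow at r, buy the stock and collect the dividends, short the forward).
Profit at T = |F_mkt − F*| = |152.15 − 144.9891| = ¥7.16 per share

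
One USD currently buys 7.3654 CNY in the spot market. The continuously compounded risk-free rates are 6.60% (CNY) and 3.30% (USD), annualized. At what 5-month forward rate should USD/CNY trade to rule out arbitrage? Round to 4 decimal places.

F = S·e^((r_CNY − r_USD)T) = 7.3654 · e^((0.0660 − 0.0330) × 5/12)
= 7.3654 · e^0.013750 = 7.3654 × 1.013845
F = 7.4674 CNY per USD

7.4674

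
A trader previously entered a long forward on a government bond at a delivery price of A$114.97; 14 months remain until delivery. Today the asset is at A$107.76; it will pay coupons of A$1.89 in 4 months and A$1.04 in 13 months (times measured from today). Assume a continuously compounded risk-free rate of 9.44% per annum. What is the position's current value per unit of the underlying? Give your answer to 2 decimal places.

PV(remaining coupons) I = 1.89·e^(−0.0944·4/12) + 1.04·e^(−0.0944·13/12) = 2.7704
Current forward F = (S − I)·e^(rT) = (107.76 − 2.7704)·e^(0.0944·14/12) = 104.9896 × 1.116427 = 117.2132
Value (long) = (F − K)·e^(−rT) = (117.2132 − 114.97) × 0.895715 = 2.0093
Value = A$2.01

A$2.01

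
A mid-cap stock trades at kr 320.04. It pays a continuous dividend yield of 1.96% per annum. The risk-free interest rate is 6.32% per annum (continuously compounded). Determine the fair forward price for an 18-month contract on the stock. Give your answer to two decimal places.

F = S·e^((r − q)T) = 320.04 · e^((0.0632 − 0.0196) × 18/12)
= 320.04 · e^0.065400 = 320.04 × 1.067586
F = kr 341.67

kr 341.67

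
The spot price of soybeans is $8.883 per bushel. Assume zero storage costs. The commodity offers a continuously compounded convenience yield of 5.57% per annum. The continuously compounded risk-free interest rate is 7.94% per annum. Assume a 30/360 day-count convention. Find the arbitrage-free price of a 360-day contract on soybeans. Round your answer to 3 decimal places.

Net carry = r + u − y = 0.0794 + 0.0000 − 0.0557 = 0.0237
F = S·e^((r+u−y)T) = 8.883 · e^(0.0237 × 360/360) = 8.883 · e^0.023700
= 8.883 × 1.023983 = $9.096 per bushel

$9.096 per bushel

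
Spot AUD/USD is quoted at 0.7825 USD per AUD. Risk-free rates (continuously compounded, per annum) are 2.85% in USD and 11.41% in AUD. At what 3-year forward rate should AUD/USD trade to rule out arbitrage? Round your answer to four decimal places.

F = S·e^((r_USD − r_AUD)T) = 0.7825 · e^((0.0285 − 0.1141) × 3)
= 0.7825 · e^-0.256800 = 0.7825 × 0.773523
F = 0.6053 USD per AUD

0.6053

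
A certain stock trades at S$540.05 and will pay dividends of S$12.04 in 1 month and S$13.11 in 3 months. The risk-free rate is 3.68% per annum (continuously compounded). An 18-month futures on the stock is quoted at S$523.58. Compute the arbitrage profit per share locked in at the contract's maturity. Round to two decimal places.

PV(dividends) I = 12.04·e^(−0.0368·1/12) + 13.11·e^(−0.0368·3/12) = 24.9931
Fair futures F* = (S − I)·e^(rT) = (540.05 − 24.9931)·e^0.055200 = 515.0569 × 1.056752 = 544.2874
Market S$523.58 < fair 544.2874: forward underpriced → reverse cash-and-carry (short the stock, invest proceeds at r, pay the dividends, go long the forward).
Profit at T = |F_mkt − F*| = |523.58 − 544.2874| = S$20.71 per share

S$20.71 per share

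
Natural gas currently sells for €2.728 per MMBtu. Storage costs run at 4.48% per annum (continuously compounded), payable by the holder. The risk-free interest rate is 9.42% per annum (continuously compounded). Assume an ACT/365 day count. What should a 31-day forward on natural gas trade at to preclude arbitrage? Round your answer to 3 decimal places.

Net carry = r + u − y = 0.0942 + 0.0448 − 0.0000 = 0.1390
F = S·e^((r+u−y)T) = 2.728 · e^(0.1390 × 31/365) = 2.728 · e^0.011805
= 2.728 × 1.011875 = €2.760 per MMBtu

€2.760 per MMBtu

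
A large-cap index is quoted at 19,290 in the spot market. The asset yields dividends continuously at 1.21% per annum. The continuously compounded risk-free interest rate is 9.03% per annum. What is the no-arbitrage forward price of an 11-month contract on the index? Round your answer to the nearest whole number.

F = S·e^((r − q)T) = 19290 · e^((0.0903 − 0.0121) × 11/12)
= 19290 · e^0.071683 = 19290 × 1.074315
F = 20,724

20,724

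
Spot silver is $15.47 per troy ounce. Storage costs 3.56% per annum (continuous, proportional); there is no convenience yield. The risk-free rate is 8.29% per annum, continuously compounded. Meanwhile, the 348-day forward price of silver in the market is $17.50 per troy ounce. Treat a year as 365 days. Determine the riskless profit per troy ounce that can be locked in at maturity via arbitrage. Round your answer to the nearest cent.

Fair forward: F* = S·e^(carry·T), with carry = (r + u) = 0.0829 + 0.0356 = 0.1185
F* = 15.47 · e^(0.1185 × 348/365) = 15.47 · e^0.112981 = 15.47 × 1.119611 = $17.3204
Market $17.50 > fair $17.3204: forward overpriced → cash-and-carry (buy spot, short the forward).
At maturity, profit = |F_mkt − F*| = |17.50 − 17.3204| = $0.18 per troy ounce

$0.18 per troy ounce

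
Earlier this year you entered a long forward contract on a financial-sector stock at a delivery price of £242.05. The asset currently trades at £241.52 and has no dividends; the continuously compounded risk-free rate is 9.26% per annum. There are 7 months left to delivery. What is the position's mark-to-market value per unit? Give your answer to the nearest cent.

£12.20

Current fair forward for the remaining 7 months: F = S·e^(r·T), r = 0.0926
F = 241.52 · e^(0.0926 × 7/12) = 241.52 × 1.055502 = 254.9248
Value of long forward = (F − K)·e^(−rT) = (254.9248 − 242.05) · e^(−0.0926·7/12)
= 12.8748 × 0.947416 = 12.20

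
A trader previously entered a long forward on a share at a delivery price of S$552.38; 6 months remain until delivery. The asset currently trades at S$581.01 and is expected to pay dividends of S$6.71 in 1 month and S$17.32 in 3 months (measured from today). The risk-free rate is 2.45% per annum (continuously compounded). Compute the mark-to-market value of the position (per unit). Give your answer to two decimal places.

S$11.44

PV(remaining dividends) I = 6.71·e^(−0.0245·1/12) + 17.32·e^(−0.0245·3/12) = 23.9106
Current forward F = (S − I)·e^(rT) = (581.01 − 23.9106)·e^(0.0245·6/12) = 557.0994 × 1.012325 = 563.9657
Value (long) = (F − K)·e^(−rT) = (563.9657 − 552.38) × 0.987825 = 11.4446
Value = S$11.44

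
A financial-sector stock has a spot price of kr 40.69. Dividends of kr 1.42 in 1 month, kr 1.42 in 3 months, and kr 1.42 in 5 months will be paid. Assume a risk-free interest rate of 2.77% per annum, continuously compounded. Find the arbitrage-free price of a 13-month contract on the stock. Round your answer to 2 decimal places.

kr 37.57

PV(dividends) I = 1.42·e^(−0.0277·1/12) + 1.42·e^(−0.0277·3/12) + 1.42·e^(−0.0277·5/12)
I = 1.4167 + 1.4102 + 1.4037 = 4.2306
F = (S − I)·e^(rT) = (40.69 − 4.2306) · e^(0.0277·13/12)
= 36.4594 · e^0.030008 = 36.4594 × 1.030463 = kr 37.57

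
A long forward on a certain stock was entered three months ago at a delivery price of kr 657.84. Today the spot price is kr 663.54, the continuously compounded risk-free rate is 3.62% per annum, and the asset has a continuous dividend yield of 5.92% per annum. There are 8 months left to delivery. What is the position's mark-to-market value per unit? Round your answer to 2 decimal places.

-kr 4.29

Current fair forward for the remaining 8 months: F = S·e^((r − q)·T), (r − q) = 0.0362 − 0.0592 = -0.0230
F = 663.54 · e^(-0.0230 × 8/12) = 663.54 × 0.984784 = 653.4436
Value of long forward = (F − K)·e^(−rT) = (653.4436 − 657.84) · e^(−0.0362·8/12)
= -4.3964 × 0.976156 = -4.29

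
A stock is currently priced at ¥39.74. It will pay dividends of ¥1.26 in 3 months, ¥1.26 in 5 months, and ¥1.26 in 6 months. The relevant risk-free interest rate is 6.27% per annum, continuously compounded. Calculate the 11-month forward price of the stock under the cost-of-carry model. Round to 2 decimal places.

¥38.18

PV(dividends) I = 1.26·e^(−0.0627·3/12) + 1.26·e^(−0.0627·5/12) + 1.26·e^(−0.0627·6/12)
I = 1.2404 + 1.2275 + 1.2211 = 3.6890
F = (S − I)·e^(rT) = (39.74 − 3.6890) · e^(0.0627·11/12)
= 36.0510 · e^0.057475 = 36.0510 × 1.059159 = ¥38.18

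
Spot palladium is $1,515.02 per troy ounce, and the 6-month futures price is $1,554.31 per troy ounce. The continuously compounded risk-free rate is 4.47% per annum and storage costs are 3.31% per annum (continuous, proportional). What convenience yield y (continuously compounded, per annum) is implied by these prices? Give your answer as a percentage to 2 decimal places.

F = S·e^((r+u−y)T) ⇒ (r+u−y) = ln(F/S)/T
ln(1554.31/1515.02) = 0.025603; /T ⇒ 0.051206
y = r + u − ln(F/S)/T = 0.0447 + 0.0331 − 0.051206 = 0.026594
y = 2.66%

2.66%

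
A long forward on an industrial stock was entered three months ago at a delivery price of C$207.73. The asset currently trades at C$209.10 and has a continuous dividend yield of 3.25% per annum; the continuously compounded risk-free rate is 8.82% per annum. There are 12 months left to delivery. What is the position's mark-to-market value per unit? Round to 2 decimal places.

Current fair forward for the remaining 12 months: F = S·e^((r − q)·T), (r − q) = 0.0882 − 0.0325 = 0.0557
F = 209.10 · e^(0.0557 × 12/12) = 209.10 × 1.057280 = 221.0772
Value of long forward = (F − K)·e^(−rT) = (221.0772 − 207.73) · e^(−0.0882·12/12)
= 13.3472 × 0.915578 = 12.22

C$12.22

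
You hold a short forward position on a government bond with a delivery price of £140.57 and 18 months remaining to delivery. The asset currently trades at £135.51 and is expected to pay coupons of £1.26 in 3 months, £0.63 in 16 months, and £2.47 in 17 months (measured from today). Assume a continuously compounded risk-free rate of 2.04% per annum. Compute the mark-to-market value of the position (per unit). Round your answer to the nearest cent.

£5.09

PV(remaining coupons) I = 1.26·e^(−0.0204·3/12) + 0.63·e^(−0.0204·16/12) + 2.47·e^(−0.0204·17/12) = 4.2663
Current forward F = (S − I)·e^(rT) = (135.51 − 4.2663)·e^(0.0204·18/12) = 131.2437 × 1.031073 = 135.3218
Value (long) = (F − K)·e^(−rT) = (135.3218 − 140.57) × 0.969863 = -5.0900
Short position value = −(long value) = £5.09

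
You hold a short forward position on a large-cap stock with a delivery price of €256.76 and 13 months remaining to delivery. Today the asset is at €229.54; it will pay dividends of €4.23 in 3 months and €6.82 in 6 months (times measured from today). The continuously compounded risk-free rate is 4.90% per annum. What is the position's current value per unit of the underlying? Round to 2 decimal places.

€24.78

PV(remaining dividends) I = 4.23·e^(−0.0490·3/12) + 6.82·e^(−0.0490·6/12) = 10.8334
Current forward F = (S − I)·e^(rT) = (229.54 − 10.8334)·e^(0.0490·13/12) = 218.7066 × 1.054518 = 230.6300
Value (long) = (F − K)·e^(−rT) = (230.6300 − 256.76) × 0.948301 = -24.7791
Short position value = −(long value) = €24.78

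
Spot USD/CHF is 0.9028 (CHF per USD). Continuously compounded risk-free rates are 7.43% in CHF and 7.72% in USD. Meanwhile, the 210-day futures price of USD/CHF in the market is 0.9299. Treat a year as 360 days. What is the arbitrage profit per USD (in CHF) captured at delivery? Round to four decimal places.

Fair futures: F* = S·e^(carry·T), with carry = (r_CHF − r_USD) = 0.0743 − 0.0772 = -0.0029
F* = 0.9028 · e^(-0.0029 × 210/360) = 0.9028 · e^-0.001692 = 0.9028 × 0.998309 = 0.9013
Market 0.9299 > fair 0.9013: forward overpriced → cash-and-carry (buy spot, short the forward).
At maturity, profit = |F_mkt − F*| = |0.9299 − 0.9013| = 0.0286 per USD (in CHF)

0.0286 per USD (in CHF)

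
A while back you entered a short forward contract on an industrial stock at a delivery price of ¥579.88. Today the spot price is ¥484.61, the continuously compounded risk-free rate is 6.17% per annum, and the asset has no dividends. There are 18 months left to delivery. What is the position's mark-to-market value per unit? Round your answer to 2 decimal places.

Current fair forward for the remaining 18 months: F = S·e^(r·T), r = 0.0617
F = 484.61 · e^(0.0617 × 18/12) = 484.61 × 1.096968 = 531.6017
Value of long forward = (F − K)·e^(−rT) = (531.6017 − 579.88) · e^(−0.0617·18/12)
= -48.2783 × 0.911604 = -44.01
Short position value = −(long value) = ¥44.01

¥44.01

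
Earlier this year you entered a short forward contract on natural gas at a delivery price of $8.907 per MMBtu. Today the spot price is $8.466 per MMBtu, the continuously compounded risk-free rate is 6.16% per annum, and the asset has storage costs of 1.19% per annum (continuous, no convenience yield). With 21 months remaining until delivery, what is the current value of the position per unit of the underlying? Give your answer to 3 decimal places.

Current fair forward for the remaining 21 months: F = S·e^((r + u)·T), (r + u) = 0.0616 + 0.0119 = 0.0735
F = 8.466 · e^(0.0735 × 21/12) = 8.466 × 1.137264 = 9.6281
Value of long forward = (F − K)·e^(−rT) = (9.6281 − 8.907) · e^(−0.0616·21/12)
= 0.7211 × 0.897807 = 0.647
Short position value = −(long value) = -$0.647

-$0.647 per MMBtu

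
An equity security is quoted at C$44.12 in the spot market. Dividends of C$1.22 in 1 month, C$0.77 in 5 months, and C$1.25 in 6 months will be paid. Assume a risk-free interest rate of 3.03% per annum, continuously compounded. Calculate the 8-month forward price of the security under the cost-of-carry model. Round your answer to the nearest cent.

C$41.75

PV(dividends) I = 1.22·e^(−0.0303·1/12) + 0.77·e^(−0.0303·5/12) + 1.25·e^(−0.0303·6/12)
I = 1.2169 + 0.7603 + 1.2312 = 3.2084
F = (S − I)·e^(rT) = (44.12 − 3.2084) · e^(0.0303·8/12)
= 40.9116 · e^0.020200 = 40.9116 × 1.020405 = C$41.75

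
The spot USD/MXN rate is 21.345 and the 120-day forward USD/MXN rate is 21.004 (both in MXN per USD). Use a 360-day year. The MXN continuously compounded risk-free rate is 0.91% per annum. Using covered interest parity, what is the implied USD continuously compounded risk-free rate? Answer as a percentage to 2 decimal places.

5.74%

F = S·e^((r_MXN − r_USD)T) ⇒ r_USD = r_MXN − ln(F/S)/T
ln(21.004/21.345) = -0.016105; /(120/360) = -0.048315
r_USD = 0.0091 + 0.048315 = 0.057415
r_USD = 5.74%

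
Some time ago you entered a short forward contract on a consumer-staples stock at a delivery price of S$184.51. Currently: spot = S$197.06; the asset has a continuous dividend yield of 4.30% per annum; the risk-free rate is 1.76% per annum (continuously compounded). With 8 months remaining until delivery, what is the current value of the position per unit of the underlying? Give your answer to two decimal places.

-S$9.13

Current fair forward for the remaining 8 months: F = S·e^((r − q)·T), (r − q) = 0.0176 − 0.0430 = -0.0254
F = 197.06 · e^(-0.0254 × 8/12) = 197.06 × 0.983209 = 193.7512
Value of long forward = (F − K)·e^(−rT) = (193.7512 − 184.51) · e^(−0.0176·8/12)
= 9.2412 × 0.988335 = 9.13
Short position value = −(long value) = -S$9.13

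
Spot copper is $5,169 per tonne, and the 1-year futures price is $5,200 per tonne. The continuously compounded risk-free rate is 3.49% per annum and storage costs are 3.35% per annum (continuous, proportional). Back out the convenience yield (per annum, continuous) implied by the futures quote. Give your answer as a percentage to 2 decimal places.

6.24%

F = S·e^((r+u−y)T) ⇒ (r+u−y) = ln(F/S)/T
ln(5200/5169) = 0.005979; /T ⇒ 0.005979
y = r + u − ln(F/S)/T = 0.0349 + 0.0335 − 0.005979 = 0.062421
y = 6.24%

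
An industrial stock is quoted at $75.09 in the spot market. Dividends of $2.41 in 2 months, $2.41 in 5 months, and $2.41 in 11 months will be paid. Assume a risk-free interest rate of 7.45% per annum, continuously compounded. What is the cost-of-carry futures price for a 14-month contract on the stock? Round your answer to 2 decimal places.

$74.31

PV(dividends) I = 2.41·e^(−0.0745·2/12) + 2.41·e^(−0.0745·5/12) + 2.41·e^(−0.0745·11/12)
I = 2.3803 + 2.3363 + 2.2509 = 6.9675
F = (S − I)·e^(rT) = (75.09 − 6.9675) · e^(0.0745·14/12)
= 68.1225 · e^0.086917 = 68.1225 × 1.090806 = $74.31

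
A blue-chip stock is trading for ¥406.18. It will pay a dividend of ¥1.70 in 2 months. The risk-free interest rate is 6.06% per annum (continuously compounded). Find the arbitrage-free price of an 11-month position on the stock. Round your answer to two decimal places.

¥427.60

PV(dividends) I = 1.70·e^(−0.0606·2/12)
I = 1.6829
F = (S − I)·e^(rT) = (406.18 − 1.6829) · e^(0.0606·11/12)
= 404.4971 · e^0.055550 = 404.4971 × 1.057122 = ¥427.60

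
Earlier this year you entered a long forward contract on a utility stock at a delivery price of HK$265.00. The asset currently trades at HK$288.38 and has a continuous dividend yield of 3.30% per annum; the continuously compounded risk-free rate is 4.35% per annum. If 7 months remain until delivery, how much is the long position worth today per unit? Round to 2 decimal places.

Current fair forward for the remaining 7 months: F = S·e^((r − q)·T), (r − q) = 0.0435 − 0.0330 = 0.0105
F = 288.38 · e^(0.0105 × 7/12) = 288.38 × 1.006144 = 290.1518
Value of long forward = (F − K)·e^(−rT) = (290.1518 − 265.00) · e^(−0.0435·7/12)
= 25.1518 × 0.974944 = 24.52

HK$24.52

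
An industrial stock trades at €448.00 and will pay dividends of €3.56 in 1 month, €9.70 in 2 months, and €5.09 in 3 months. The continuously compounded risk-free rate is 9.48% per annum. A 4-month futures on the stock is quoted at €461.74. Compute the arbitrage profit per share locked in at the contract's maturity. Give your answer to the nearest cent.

€17.99 per share

PV(dividends) I = 3.56·e^(−0.0948·1/12) + 9.70·e^(−0.0948·2/12) + 5.09·e^(−0.0948·3/12) = 18.0507
Fair futures F* = (S − I)·e^(rT) = (448.00 − 18.0507)·e^0.031600 = 429.9493 × 1.032105 = 443.7528
Market €461.74 > fair 443.7528: forward overpriced → cash-and-carry (borrow at r, buy the stock and collect the dividends, short the forward).
Profit at T = |F_mkt − F*| = |461.74 − 443.7528| = €17.99 per share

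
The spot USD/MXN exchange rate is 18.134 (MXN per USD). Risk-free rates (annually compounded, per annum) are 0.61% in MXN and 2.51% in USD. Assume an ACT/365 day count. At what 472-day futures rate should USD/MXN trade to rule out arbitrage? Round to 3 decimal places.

By covered interest parity, F = S · (1+r_MXN)^T / (1+r_USD)^T
= 18.134 × 1.007895 / 1.032577 = 18.134 × 0.976097
F = 17.701 MXN per USD

17.701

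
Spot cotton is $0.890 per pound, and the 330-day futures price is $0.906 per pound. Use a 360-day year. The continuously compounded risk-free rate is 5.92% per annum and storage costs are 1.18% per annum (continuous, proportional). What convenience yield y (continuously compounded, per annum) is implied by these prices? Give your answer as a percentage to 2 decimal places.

F = S·e^((r+u−y)T) ⇒ (r+u−y) = ln(F/S)/T
ln(0.906/0.890) = 0.017818; /T ⇒ 0.019438
y = r + u − ln(F/S)/T = 0.0592 + 0.0118 − 0.019438 = 0.051562
y = 5.16%

5.16%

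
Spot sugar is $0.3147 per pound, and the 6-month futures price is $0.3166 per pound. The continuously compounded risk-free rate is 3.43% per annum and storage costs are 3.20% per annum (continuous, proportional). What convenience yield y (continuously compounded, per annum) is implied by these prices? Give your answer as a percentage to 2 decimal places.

5.43%

F = S·e^((r+u−y)T) ⇒ (r+u−y) = ln(F/S)/T
ln(0.3166/0.3147) = 0.006019; /T ⇒ 0.012038
y = r + u − ln(F/S)/T = 0.0343 + 0.0320 − 0.012038 = 0.054262
y = 5.43%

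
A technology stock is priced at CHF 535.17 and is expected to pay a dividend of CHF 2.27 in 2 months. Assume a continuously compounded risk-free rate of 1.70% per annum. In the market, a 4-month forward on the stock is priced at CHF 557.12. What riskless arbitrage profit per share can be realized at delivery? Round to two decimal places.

PV(dividends) I = 2.27·e^(−0.0170·2/12) = 2.2636
Fair forward F* = (S − I)·e^(rT) = (535.17 − 2.2636)·e^0.005667 = 532.9064 × 1.005683 = 535.9349
Market CHF 557.12 > fair 535.9349: forward overpriced → cash-and-carry (borrow at r, buy the stock and collect the dividends, short the forward).
Profit at T = |F_mkt − F*| = |557.12 − 535.9349| = CHF 21.19 per share

CHF 21.19 per share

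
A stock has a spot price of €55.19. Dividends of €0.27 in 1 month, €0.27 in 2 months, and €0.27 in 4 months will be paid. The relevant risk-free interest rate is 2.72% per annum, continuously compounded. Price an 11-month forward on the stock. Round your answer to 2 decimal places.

PV(dividends) I = 0.27·e^(−0.0272·1/12) + 0.27·e^(−0.0272·2/12) + 0.27·e^(−0.0272·4/12)
I = 0.2694 + 0.2688 + 0.2676 = 0.8058
F = (S − I)·e^(rT) = (55.19 − 0.8058) · e^(0.0272·11/12)
= 54.3842 · e^0.024933 = 54.3842 × 1.025246 = €55.76

€55.76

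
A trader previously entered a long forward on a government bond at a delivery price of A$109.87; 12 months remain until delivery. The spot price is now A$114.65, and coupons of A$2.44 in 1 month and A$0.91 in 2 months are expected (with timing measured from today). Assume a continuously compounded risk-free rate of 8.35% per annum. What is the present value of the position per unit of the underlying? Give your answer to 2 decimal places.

PV(remaining coupons) I = 2.44·e^(−0.0835·1/12) + 0.91·e^(−0.0835·2/12) = 3.3205
Current forward F = (S − I)·e^(rT) = (114.65 − 3.3205)·e^(0.0835·12/12) = 111.3295 × 1.087085 = 121.0246
Value (long) = (F − K)·e^(−rT) = (121.0246 − 109.87) × 0.919891 = 10.2610
Value = A$10.26

A$10.26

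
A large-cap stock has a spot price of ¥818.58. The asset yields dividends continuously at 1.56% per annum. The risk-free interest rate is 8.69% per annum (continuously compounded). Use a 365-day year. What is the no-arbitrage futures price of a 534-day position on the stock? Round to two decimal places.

¥908.58

F = S·e^((r − q)T) = 818.58 · e^((0.0869 − 0.0156) × 534/365)
= 818.58 · e^0.104313 = 818.58 × 1.109948
F = ¥908.58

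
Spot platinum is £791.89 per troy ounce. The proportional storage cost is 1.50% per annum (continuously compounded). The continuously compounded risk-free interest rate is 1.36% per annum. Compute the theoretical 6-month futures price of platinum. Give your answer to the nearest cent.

£803.30 per troy ounce

Net carry = r + u − y = 0.0136 + 0.0150 − 0.0000 = 0.0286
F = S·e^((r+u−y)T) = 791.89 · e^(0.0286 × 6/12) = 791.89 · e^0.014300
= 791.89 × 1.014403 = £803.30 per troy ounce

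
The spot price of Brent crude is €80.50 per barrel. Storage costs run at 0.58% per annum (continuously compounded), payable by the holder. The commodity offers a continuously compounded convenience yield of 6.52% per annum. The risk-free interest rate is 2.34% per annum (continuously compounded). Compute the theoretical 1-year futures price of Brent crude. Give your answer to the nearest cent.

€77.65 per barrel

Net carry = r + u − y = 0.0234 + 0.0058 − 0.0652 = -0.0360
F = S·e^((r+u−y)T) = 80.50 · e^(-0.0360 × 1) = 80.50 · e^-0.036000
= 80.50 × 0.964640 = €77.65 per barrel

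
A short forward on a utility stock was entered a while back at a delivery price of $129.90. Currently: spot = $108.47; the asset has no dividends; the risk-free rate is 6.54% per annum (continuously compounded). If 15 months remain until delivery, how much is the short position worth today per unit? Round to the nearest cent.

Current fair forward for the remaining 15 months: F = S·e^(r·T), r = 0.0654
F = 108.47 · e^(0.0654 × 15/12) = 108.47 × 1.085184 = 117.7099
Value of long forward = (F − K)·e^(−rT) = (117.7099 − 129.90) · e^(−0.0654·15/12)
= -12.1901 × 0.921502 = -11.23
Short position value = −(long value) = $11.23

$11.23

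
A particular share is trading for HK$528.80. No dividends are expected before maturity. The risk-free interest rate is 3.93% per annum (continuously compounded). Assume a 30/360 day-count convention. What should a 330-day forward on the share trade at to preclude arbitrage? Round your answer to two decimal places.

F = S·e^(rT) = 528.80 · e^(0.0393 × 330/360)
= 528.80 · e^0.036025 = 528.80 × 1.036682
F = HK$548.20

HK$548.20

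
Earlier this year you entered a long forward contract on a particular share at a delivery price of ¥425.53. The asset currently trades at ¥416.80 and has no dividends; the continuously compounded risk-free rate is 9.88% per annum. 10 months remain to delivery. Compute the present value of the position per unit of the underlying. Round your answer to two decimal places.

Current fair forward for the remaining 10 months: F = S·e^(r·T), r = 0.0988
F = 416.80 · e^(0.0988 × 10/12) = 416.80 × 1.085818 = 452.5689
Value of long forward = (F − K)·e^(−rT) = (452.5689 − 425.53) · e^(−0.0988·10/12)
= 27.0389 × 0.920965 = 24.90

¥24.90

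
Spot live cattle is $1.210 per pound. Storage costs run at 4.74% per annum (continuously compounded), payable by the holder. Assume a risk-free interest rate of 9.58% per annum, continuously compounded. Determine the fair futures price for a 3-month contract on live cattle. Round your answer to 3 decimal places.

Net carry = r + u − y = 0.0958 + 0.0474 − 0.0000 = 0.1432
F = S·e^((r+u−y)T) = 1.210 · e^(0.1432 × 3/12) = 1.210 · e^0.035800
= 1.210 × 1.036449 = $1.254 per pound

$1.254 per pound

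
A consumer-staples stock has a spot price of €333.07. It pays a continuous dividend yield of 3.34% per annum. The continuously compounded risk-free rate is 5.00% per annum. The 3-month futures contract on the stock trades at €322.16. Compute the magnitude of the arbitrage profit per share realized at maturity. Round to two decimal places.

€12.30 per share

Fair futures: F* = S·e^(carry·T), with carry = (r − q) = 0.0500 − 0.0334 = 0.0166
F* = 333.07 · e^(0.0166 × 3/12) = 333.07 · e^0.004150 = 333.07 × 1.004159 = €334.4552
Market €322.16 < fair €334.4552: forward underpriced → reverse cash-and-carry (short spot, go long the forward).
At maturity, profit = |F_mkt − F*| = |322.16 − 334.4552| = €12.30 per share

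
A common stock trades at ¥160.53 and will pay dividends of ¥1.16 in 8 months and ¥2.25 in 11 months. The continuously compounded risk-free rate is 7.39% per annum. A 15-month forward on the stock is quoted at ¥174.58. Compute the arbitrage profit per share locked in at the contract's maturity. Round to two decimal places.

PV(dividends) I = 1.16·e^(−0.0739·8/12) + 2.25·e^(−0.0739·11/12) = 3.2069
Fair forward F* = (S − I)·e^(rT) = (160.53 − 3.2069)·e^0.092375 = 157.3231 × 1.096776 = 172.5482
Market ¥174.58 > fair 172.5482: forward overpriced → cash-and-carry (borrow at r, buy the stock and collect the dividends, short the forward).
Profit at T = |F_mkt − F*| = |174.58 − 172.5482| = ¥2.03 per share

¥2.03 per share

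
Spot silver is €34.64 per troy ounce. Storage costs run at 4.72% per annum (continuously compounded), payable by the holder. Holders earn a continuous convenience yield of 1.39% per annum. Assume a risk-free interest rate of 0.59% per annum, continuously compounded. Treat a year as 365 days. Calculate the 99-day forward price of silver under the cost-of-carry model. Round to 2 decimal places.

€35.01 per troy ounce

Net carry = r + u − y = 0.0059 + 0.0472 − 0.0139 = 0.0392
F = S·e^((r+u−y)T) = 34.64 · e^(0.0392 × 99/365) = 34.64 · e^0.010632
= 34.64 × 1.010689 = €35.01 per troy ounce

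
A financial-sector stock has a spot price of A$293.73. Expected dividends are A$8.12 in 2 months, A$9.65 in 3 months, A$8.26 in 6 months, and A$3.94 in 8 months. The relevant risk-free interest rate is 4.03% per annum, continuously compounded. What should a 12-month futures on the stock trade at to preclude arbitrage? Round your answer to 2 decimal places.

A$275.04

PV(dividends) I = 8.12·e^(−0.0403·2/12) + 9.65·e^(−0.0403·3/12) + 8.26·e^(−0.0403·6/12) + 3.94·e^(−0.0403·8/12)
I = 8.0656 + 9.5533 + 8.0952 + 3.8356 = 29.5497
F = (S − I)·e^(rT) = (293.73 − 29.5497) · e^(0.0403·12/12)
= 264.1803 · e^0.040300 = 264.1803 × 1.041123 = A$275.04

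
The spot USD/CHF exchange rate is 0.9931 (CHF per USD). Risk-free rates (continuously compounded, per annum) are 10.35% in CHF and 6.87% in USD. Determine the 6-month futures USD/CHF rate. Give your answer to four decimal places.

1.0105

F = S·e^((r_CHF − r_USD)T) = 0.9931 · e^((0.1035 − 0.0687) × 6/12)
= 0.9931 · e^0.017400 = 0.9931 × 1.017552
F = 1.0105 CHF per USD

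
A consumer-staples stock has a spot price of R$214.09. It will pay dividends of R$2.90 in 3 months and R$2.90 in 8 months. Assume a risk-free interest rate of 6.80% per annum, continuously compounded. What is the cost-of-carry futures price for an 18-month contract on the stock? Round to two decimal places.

PV(dividends) I = 2.90·e^(−0.0680·3/12) + 2.90·e^(−0.0680·8/12)
I = 2.8511 + 2.7715 = 5.6226
F = (S − I)·e^(rT) = (214.09 − 5.6226) · e^(0.0680·18/12)
= 208.4674 · e^0.102000 = 208.4674 × 1.107383 = R$230.85

R$230.85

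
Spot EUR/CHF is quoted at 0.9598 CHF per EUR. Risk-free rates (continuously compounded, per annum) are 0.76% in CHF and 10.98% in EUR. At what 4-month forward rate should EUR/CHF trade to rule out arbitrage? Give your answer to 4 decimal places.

F = S·e^((r_CHF − r_EUR)T) = 0.9598 · e^((0.0076 − 0.1098) × 4/12)
= 0.9598 · e^-0.034067 = 0.9598 × 0.966507
F = 0.9277 CHF per EUR

0.9277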